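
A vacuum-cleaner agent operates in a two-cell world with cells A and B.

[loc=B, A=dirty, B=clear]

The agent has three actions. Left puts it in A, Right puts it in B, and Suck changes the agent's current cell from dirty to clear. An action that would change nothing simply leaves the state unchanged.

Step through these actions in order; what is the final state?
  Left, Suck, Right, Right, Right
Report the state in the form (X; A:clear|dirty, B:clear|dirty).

(B; A:clear, B:clear)

Left (#1): (A; A:dirty, B:clear)
Suck (#2): (A; A:clear, B:clear)
Right (#3): (B; A:clear, B:clear)
Right (#4): (B; A:clear, B:clear)
Right (#5): (B; A:clear, B:clear)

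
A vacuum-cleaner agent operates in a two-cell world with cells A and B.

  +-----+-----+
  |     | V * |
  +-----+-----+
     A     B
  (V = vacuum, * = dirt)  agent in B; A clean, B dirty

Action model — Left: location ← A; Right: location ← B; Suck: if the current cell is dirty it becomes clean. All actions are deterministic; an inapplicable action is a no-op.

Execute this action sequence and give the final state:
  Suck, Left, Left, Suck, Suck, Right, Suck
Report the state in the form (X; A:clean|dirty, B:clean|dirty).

1) do Suck; now (B; A:clean, B:clean)
2) do Left; now (A; A:clean, B:clean)
3) do Left; now (A; A:clean, B:clean)
4) do Suck; now (A; A:clean, B:clean)
5) do Suck; now (A; A:clean, B:clean)
6) do Right; now (B; A:clean, B:clean)
7) do Suck; now (B; A:clean, B:clean)

(B; A:clean, B:clean)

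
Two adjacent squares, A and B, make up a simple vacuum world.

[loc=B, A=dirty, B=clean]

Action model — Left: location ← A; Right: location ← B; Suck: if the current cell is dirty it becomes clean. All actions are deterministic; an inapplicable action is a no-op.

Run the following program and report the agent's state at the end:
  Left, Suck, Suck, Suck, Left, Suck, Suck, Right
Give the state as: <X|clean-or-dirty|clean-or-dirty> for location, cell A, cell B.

[1] after Left: <A|dirty|clean>
[2] after Suck: <A|clean|clean>
[3] after Suck: <A|clean|clean>
[4] after Suck: <A|clean|clean>
[5] after Left: <A|clean|clean>
[6] after Suck: <A|clean|clean>
[7] after Suck: <A|clean|clean>
[8] after Right: <B|clean|clean>

<B|clean|clean>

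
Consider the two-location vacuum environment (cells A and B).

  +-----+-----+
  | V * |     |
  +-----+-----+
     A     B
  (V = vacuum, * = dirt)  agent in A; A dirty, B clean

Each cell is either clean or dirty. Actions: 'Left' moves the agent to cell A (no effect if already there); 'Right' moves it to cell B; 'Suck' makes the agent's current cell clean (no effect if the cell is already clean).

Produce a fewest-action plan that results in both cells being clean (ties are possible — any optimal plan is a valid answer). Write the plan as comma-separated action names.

1) do Suck; now (A; A:clean, B:clean)
min 1: A is dirty, one Suck

Suck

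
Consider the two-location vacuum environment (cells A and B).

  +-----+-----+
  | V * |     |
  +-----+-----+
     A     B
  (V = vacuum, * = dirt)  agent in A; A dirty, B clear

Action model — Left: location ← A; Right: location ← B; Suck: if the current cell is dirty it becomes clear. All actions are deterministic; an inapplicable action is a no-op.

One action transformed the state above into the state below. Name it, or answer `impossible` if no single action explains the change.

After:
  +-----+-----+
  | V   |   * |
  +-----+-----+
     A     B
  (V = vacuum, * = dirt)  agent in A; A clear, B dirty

impossible

try  Left: <A|dirty|clear>
try Right: <B|dirty|clear>
try  Suck: <A|clear|clear>
no single action produces the after-state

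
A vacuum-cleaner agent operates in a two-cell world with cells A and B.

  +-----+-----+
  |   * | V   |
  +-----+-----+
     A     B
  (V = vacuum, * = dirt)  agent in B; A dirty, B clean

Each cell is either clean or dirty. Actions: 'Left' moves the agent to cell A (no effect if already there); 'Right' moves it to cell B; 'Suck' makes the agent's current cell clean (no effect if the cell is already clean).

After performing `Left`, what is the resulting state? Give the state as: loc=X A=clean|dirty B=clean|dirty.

loc=A A=dirty B=clean

start: loc=B A=dirty B=clean
[1] after Left: loc=A A=dirty B=clean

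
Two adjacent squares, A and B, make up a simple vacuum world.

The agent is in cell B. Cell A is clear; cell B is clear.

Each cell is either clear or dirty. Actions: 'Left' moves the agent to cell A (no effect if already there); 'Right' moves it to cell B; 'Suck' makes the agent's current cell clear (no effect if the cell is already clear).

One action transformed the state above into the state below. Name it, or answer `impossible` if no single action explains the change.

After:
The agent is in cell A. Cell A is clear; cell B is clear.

Left

try  Left: (A; A:clear, B:clear)  ← match
try Right: (B; A:clear, B:clear)
try  Suck: (B; A:clear, B:clear)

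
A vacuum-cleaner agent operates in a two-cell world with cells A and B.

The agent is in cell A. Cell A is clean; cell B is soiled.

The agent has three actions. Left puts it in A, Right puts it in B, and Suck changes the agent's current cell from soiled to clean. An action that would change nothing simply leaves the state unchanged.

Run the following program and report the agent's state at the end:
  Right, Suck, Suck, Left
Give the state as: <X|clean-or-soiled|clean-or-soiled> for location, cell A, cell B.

step 1/4 (Right): <B|clean|soiled>
step 2/4 (Suck): <B|clean|clean>
step 3/4 (Suck): <B|clean|clean>
step 4/4 (Left): <A|clean|clean>

<A|clean|clean>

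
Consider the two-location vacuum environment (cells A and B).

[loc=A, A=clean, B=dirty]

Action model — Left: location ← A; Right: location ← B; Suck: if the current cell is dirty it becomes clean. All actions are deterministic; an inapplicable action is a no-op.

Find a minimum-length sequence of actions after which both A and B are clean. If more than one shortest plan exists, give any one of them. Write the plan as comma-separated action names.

Right, Suck

Right (#1): <B|clean|dirty>
Suck (#2): <B|clean|clean>
min 2: go B then Suck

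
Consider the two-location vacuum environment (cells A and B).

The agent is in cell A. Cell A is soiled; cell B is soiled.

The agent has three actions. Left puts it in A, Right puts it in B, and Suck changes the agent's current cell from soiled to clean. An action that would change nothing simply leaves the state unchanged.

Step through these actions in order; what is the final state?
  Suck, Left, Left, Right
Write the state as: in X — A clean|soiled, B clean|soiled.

1. Suck → in A — A clean, B soiled
2. Left → in A — A clean, B soiled
3. Left → in A — A clean, B soiled
4. Right → in B — A clean, B soiled

in B — A clean, B soiled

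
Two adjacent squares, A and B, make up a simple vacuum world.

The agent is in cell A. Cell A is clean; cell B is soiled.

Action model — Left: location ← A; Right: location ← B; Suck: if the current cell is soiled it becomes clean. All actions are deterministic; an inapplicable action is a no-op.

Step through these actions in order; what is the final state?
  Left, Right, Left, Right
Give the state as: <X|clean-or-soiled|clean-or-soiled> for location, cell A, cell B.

Left (#1): <A|clean|soiled>
Right (#2): <B|clean|soiled>
Left (#3): <A|clean|soiled>
Right (#4): <B|clean|soiled>

<B|clean|soiled>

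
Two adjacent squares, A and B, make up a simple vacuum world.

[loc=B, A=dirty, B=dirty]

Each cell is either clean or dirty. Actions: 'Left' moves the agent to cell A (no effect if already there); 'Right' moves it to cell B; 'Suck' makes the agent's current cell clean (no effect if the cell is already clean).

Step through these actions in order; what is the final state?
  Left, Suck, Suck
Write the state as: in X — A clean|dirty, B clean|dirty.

in A — A clean, B dirty

t=1 Left ⇒ in A — A dirty, B dirty
t=2 Suck ⇒ in A — A clean, B dirty
t=3 Suck ⇒ in A — A clean, B dirty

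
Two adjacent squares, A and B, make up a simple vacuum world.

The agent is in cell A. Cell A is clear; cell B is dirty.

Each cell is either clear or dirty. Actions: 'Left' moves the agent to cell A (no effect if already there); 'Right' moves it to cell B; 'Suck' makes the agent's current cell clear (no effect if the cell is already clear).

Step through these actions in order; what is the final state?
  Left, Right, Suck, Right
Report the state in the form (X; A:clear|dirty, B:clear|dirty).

(B; A:clear, B:clear)

Left (#1): (A; A:clear, B:dirty)
Right (#2): (B; A:clear, B:dirty)
Suck (#3): (B; A:clear, B:clear)
Right (#4): (B; A:clear, B:clear)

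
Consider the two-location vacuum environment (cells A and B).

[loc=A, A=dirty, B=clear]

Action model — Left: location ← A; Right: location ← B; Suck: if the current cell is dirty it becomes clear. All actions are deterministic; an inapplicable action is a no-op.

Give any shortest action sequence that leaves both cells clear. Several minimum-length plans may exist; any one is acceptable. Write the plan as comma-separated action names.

Suck

Suck (#1): in A — A clear, B clear
min 1: A is dirty, one Suck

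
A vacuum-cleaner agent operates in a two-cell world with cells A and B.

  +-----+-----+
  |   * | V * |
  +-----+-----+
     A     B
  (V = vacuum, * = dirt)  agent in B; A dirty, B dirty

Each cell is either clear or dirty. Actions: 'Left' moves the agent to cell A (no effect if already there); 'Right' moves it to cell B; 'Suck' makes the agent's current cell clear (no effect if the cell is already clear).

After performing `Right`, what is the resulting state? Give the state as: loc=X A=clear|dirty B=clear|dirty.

start: loc=B A=dirty B=dirty
step 1/1 (Right): loc=B A=dirty B=dirty

loc=B A=dirty B=dirty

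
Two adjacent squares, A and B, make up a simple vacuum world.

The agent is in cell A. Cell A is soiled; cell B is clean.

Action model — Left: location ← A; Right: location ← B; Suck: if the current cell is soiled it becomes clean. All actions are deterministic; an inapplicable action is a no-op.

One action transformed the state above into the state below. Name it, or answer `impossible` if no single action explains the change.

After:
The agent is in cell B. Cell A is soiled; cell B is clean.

try  Left: <A|soiled|clean>
try Right: <B|soiled|clean>  ← match
try  Suck: <A|clean|clean>

Right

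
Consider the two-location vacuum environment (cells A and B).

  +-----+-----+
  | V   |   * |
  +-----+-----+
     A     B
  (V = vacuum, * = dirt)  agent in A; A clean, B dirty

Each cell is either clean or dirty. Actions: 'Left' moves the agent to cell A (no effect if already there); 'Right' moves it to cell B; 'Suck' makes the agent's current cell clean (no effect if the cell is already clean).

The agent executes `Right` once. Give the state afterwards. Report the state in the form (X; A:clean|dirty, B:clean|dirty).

(B; A:clean, B:dirty)

start: (A; A:clean, B:dirty)
1. Right → (B; A:clean, B:dirty)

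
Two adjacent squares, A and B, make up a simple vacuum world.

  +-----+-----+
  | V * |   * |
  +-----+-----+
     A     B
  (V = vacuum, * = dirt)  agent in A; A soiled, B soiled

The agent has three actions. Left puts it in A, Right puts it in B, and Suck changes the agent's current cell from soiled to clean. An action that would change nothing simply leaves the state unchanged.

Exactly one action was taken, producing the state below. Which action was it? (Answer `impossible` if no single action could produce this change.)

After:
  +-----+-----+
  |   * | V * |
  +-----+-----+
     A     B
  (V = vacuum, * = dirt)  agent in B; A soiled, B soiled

try  Left: in A — A soiled, B soiled
try Right: in B — A soiled, B soiled  ← match
try  Suck: in A — A clean, B soiled

Right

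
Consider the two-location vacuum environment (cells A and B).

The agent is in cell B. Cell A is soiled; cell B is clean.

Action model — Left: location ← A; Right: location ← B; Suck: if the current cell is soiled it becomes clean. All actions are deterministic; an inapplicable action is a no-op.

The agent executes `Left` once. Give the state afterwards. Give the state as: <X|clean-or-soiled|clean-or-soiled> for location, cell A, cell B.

start: <B|soiled|clean>
1) do Left; now <A|soiled|clean>

<A|soiled|clean>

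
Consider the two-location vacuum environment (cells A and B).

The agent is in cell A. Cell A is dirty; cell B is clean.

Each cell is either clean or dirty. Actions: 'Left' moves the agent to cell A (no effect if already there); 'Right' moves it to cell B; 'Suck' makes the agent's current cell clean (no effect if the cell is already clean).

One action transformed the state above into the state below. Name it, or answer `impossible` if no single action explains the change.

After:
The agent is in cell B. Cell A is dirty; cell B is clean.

Right

try  Left: <A|dirty|clean>
try Right: <B|dirty|clean>  ← match
try  Suck: <A|clean|clean>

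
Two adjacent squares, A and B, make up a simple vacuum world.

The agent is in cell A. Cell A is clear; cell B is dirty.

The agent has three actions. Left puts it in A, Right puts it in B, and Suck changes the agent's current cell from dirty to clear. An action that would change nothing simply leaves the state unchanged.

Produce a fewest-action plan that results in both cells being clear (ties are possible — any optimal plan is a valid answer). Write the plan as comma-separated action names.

1) do Right; now <B|clear|dirty>
2) do Suck; now <B|clear|clear>
min 2: go B then Suck

Right, Suck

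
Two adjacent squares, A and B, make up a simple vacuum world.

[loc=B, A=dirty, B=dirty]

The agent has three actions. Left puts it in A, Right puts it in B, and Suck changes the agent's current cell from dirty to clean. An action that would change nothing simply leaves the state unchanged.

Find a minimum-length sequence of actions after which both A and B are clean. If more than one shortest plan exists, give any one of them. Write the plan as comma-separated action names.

Suck, Left, Suck

step 1/3 (Suck): loc=B A=dirty B=clean
step 2/3 (Left): loc=A A=dirty B=clean
step 3/3 (Suck): loc=A A=clean B=clean
min 3: Suck B + move + Suck A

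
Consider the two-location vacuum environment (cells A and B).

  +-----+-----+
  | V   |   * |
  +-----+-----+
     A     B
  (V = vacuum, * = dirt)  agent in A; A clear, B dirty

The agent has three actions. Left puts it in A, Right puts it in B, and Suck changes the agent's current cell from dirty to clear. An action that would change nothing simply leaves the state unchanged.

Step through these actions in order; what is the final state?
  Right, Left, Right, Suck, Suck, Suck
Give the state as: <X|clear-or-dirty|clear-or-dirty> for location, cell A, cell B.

<B|clear|clear>

1) do Right; now <B|clear|dirty>
2) do Left; now <A|clear|dirty>
3) do Right; now <B|clear|dirty>
4) do Suck; now <B|clear|clear>
5) do Suck; now <B|clear|clear>
6) do Suck; now <B|clear|clear>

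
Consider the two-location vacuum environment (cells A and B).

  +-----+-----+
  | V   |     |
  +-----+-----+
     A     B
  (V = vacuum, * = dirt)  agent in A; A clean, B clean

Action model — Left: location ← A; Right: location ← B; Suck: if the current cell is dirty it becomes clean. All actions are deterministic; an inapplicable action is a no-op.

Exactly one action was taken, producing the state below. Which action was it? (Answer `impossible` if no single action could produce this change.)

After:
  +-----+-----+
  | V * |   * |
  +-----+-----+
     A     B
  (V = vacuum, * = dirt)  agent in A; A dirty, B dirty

impossible

try  Left: loc=A A=clean B=clean
try Right: loc=B A=clean B=clean
try  Suck: loc=A A=clean B=clean
no single action produces the after-state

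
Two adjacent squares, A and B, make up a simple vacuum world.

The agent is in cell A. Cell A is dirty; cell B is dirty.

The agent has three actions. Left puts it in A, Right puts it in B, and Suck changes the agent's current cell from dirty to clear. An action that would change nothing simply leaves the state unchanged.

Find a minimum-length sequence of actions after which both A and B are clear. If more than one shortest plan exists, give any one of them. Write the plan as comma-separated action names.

t=1 Suck ⇒ (A; A:clear, B:dirty)
t=2 Right ⇒ (B; A:clear, B:dirty)
t=3 Suck ⇒ (B; A:clear, B:clear)
min 3: Suck A + move + Suck B

Suck, Right, Suck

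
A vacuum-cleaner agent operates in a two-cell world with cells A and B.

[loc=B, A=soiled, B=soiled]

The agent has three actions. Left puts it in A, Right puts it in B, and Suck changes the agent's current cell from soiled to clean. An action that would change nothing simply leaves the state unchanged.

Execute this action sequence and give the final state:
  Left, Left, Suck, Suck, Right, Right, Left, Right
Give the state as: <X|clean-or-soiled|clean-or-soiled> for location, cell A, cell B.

<B|clean|soiled>

step 1/8 (Left): <A|soiled|soiled>
step 2/8 (Left): <A|soiled|soiled>
step 3/8 (Suck): <A|clean|soiled>
step 4/8 (Suck): <A|clean|soiled>
step 5/8 (Right): <B|clean|soiled>
step 6/8 (Right): <B|clean|soiled>
step 7/8 (Left): <A|clean|soiled>
step 8/8 (Right): <B|clean|soiled>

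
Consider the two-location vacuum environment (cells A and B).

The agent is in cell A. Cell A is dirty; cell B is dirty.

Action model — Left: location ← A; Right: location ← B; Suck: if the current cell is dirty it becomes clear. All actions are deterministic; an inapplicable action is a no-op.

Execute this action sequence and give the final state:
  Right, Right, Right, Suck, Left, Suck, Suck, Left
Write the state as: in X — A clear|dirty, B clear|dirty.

step 1/8 (Right): in B — A dirty, B dirty
step 2/8 (Right): in B — A dirty, B dirty
step 3/8 (Right): in B — A dirty, B dirty
step 4/8 (Suck): in B — A dirty, B clear
step 5/8 (Left): in A — A dirty, B clear
step 6/8 (Suck): in A — A clear, B clear
step 7/8 (Suck): in A — A clear, B clear
step 8/8 (Left): in A — A clear, B clear

in A — A clear, B clear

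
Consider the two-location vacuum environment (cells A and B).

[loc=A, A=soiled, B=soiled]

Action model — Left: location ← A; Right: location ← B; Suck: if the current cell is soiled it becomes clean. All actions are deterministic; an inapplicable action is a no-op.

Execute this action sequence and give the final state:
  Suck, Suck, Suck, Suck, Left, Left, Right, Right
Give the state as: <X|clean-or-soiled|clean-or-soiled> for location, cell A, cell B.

Suck (#1): <A|clean|soiled>
Suck (#2): <A|clean|soiled>
Suck (#3): <A|clean|soiled>
Suck (#4): <A|clean|soiled>
Left (#5): <A|clean|soiled>
Left (#6): <A|clean|soiled>
Right (#7): <B|clean|soiled>
Right (#8): <B|clean|soiled>

<B|clean|soiled>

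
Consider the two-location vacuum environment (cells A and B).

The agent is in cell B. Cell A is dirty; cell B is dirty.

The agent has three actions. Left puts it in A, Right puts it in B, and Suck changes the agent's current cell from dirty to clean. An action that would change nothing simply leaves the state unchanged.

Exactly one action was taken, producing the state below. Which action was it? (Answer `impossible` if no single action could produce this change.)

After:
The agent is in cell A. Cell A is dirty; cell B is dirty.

Left

try  Left: <A|dirty|dirty>  ← match
try Right: <B|dirty|dirty>
try  Suck: <B|dirty|clean>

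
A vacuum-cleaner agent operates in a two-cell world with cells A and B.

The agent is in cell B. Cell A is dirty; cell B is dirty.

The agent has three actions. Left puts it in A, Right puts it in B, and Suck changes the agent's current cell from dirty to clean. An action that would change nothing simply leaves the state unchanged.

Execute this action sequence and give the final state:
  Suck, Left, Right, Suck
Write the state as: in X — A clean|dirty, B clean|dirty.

in B — A dirty, B clean

t=1 Suck ⇒ in B — A dirty, B clean
t=2 Left ⇒ in A — A dirty, B clean
t=3 Right ⇒ in B — A dirty, B clean
t=4 Suck ⇒ in B — A dirty, B clean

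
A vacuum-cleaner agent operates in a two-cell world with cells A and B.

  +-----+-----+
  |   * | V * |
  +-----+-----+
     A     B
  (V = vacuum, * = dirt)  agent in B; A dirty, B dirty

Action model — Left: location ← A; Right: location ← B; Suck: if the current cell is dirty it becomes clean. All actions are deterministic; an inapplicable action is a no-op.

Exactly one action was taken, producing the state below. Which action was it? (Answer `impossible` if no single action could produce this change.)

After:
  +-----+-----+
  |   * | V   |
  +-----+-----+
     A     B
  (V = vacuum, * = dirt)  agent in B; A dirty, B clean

try  Left: <A|dirty|dirty>
try Right: <B|dirty|dirty>
try  Suck: <B|dirty|clean>  ← match

Suck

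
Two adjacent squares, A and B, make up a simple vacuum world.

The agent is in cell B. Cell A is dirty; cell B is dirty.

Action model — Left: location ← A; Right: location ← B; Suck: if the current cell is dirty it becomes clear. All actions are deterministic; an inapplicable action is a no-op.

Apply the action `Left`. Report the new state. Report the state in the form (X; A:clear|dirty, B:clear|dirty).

start: (B; A:dirty, B:dirty)
1. Left → (A; A:dirty, B:dirty)

(A; A:dirty, B:dirty)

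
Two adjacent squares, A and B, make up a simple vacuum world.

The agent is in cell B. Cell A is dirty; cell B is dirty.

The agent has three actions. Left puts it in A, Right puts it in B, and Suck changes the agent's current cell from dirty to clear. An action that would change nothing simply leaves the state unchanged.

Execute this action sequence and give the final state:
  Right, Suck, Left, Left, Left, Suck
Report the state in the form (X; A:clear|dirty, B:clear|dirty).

1) do Right; now (B; A:dirty, B:dirty)
2) do Suck; now (B; A:dirty, B:clear)
3) do Left; now (A; A:dirty, B:clear)
4) do Left; now (A; A:dirty, B:clear)
5) do Left; now (A; A:dirty, B:clear)
6) do Suck; now (A; A:clear, B:clear)

(A; A:clear, B:clear)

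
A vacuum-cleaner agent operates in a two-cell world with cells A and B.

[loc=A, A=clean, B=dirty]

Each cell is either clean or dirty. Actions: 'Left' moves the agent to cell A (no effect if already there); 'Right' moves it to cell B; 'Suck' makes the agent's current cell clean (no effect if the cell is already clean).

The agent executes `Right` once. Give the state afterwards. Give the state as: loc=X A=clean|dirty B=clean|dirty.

start: loc=A A=clean B=dirty
Right (#1): loc=B A=clean B=dirty

loc=B A=clean B=dirty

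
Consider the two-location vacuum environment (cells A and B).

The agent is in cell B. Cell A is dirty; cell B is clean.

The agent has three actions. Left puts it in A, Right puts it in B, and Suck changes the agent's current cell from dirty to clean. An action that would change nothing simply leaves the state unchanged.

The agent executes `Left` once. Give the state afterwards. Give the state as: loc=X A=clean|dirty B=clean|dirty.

loc=A A=dirty B=clean

start: loc=B A=dirty B=clean
t=1 Left ⇒ loc=A A=dirty B=clean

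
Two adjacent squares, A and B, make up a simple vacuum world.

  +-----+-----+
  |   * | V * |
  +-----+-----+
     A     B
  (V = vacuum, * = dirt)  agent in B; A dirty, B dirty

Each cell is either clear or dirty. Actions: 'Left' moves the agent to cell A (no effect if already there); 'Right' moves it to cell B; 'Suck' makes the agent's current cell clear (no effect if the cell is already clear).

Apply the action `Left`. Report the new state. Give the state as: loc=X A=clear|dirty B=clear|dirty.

start: loc=B A=dirty B=dirty
1. Left → loc=A A=dirty B=dirty

loc=A A=dirty B=dirty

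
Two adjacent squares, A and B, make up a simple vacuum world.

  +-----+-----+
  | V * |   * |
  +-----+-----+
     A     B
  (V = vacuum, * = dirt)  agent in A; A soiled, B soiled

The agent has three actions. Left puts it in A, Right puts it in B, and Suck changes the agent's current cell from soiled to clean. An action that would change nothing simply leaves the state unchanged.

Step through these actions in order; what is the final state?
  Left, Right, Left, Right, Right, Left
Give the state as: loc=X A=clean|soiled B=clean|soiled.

t=1 Left ⇒ loc=A A=soiled B=soiled
t=2 Right ⇒ loc=B A=soiled B=soiled
t=3 Left ⇒ loc=A A=soiled B=soiled
t=4 Right ⇒ loc=B A=soiled B=soiled
t=5 Right ⇒ loc=B A=soiled B=soiled
t=6 Left ⇒ loc=A A=soiled B=soiled

loc=A A=soiled B=soiled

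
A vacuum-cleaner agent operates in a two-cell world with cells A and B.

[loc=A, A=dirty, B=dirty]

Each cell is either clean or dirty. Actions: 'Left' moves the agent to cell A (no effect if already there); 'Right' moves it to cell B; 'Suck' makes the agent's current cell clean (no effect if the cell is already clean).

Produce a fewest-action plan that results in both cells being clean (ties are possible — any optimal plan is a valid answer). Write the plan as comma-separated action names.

Suck, Right, Suck

1) do Suck; now loc=A A=clean B=dirty
2) do Right; now loc=B A=clean B=dirty
3) do Suck; now loc=B A=clean B=clean
min 3: Suck A + move + Suck B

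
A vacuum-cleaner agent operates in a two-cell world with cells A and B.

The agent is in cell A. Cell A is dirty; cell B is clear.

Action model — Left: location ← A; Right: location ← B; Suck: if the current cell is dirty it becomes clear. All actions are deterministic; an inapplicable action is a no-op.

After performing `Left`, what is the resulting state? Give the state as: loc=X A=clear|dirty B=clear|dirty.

loc=A A=dirty B=clear

start: loc=A A=dirty B=clear
t=1 Left ⇒ loc=A A=dirty B=clear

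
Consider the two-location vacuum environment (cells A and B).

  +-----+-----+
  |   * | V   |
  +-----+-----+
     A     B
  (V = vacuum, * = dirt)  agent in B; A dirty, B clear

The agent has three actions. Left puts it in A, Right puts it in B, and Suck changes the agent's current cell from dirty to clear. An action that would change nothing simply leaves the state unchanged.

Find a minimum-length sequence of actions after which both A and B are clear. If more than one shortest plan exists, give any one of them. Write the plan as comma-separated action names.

[1] after Left: <A|dirty|clear>
[2] after Suck: <A|clear|clear>
min 2: go A then Suck

Left, Suck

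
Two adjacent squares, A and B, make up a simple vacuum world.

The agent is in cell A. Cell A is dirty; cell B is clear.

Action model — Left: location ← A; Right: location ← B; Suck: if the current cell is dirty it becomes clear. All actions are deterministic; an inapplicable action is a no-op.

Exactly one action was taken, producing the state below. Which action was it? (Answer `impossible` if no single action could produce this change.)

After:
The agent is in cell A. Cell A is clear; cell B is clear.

try  Left: loc=A A=dirty B=clear
try Right: loc=B A=dirty B=clear
try  Suck: loc=A A=clear B=clear  ← match

Suck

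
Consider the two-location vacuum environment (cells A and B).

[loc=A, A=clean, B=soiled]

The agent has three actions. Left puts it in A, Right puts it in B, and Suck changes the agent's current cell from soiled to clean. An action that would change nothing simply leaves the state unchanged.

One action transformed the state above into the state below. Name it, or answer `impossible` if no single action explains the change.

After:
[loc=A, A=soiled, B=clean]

impossible

try  Left: (A; A:clean, B:soiled)
try Right: (B; A:clean, B:soiled)
try  Suck: (A; A:clean, B:soiled)
no single action produces the after-state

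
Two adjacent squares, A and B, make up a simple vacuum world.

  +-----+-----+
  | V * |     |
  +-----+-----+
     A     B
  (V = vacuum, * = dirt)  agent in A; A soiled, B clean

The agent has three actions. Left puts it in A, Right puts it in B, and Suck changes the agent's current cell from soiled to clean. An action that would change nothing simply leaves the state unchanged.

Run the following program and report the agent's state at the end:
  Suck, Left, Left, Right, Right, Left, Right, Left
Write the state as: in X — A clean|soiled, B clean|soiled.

in A — A clean, B clean

1) do Suck; now in A — A clean, B clean
2) do Left; now in A — A clean, B clean
3) do Left; now in A — A clean, B clean
4) do Right; now in B — A clean, B clean
5) do Right; now in B — A clean, B clean
6) do Left; now in A — A clean, B clean
7) do Right; now in B — A clean, B clean
8) do Left; now in A — A clean, B clean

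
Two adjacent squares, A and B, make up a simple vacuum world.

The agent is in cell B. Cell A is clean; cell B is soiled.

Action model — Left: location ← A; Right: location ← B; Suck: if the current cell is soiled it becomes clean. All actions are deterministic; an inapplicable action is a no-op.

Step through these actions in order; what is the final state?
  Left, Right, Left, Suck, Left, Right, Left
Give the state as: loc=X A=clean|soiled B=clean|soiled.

step 1/7 (Left): loc=A A=clean B=soiled
step 2/7 (Right): loc=B A=clean B=soiled
step 3/7 (Left): loc=A A=clean B=soiled
step 4/7 (Suck): loc=A A=clean B=soiled
step 5/7 (Left): loc=A A=clean B=soiled
step 6/7 (Right): loc=B A=clean B=soiled
step 7/7 (Left): loc=A A=clean B=soiled

loc=A A=clean B=soiled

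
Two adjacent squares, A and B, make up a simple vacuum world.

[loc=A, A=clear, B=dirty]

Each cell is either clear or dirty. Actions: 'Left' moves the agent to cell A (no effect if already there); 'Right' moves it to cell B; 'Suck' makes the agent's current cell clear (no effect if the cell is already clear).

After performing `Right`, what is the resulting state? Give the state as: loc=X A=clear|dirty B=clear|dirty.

start: loc=A A=clear B=dirty
1. Right → loc=B A=clear B=dirty

loc=B A=clear B=dirty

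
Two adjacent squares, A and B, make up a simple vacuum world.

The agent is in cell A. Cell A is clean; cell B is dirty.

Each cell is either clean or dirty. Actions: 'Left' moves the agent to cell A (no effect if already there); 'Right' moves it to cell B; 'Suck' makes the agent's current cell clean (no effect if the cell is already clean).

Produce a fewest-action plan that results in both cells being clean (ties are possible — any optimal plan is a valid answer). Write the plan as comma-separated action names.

t=1 Right ⇒ <B|clean|dirty>
t=2 Suck ⇒ <B|clean|clean>
min 2: go B then Suck

Right, Suck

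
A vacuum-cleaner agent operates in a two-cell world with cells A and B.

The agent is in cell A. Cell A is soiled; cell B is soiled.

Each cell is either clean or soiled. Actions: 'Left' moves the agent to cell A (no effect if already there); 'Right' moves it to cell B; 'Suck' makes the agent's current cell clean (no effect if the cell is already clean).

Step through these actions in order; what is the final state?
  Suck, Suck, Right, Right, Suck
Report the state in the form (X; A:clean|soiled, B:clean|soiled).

(B; A:clean, B:clean)

Suck (#1): (A; A:clean, B:soiled)
Suck (#2): (A; A:clean, B:soiled)
Right (#3): (B; A:clean, B:soiled)
Right (#4): (B; A:clean, B:soiled)
Suck (#5): (B; A:clean, B:clean)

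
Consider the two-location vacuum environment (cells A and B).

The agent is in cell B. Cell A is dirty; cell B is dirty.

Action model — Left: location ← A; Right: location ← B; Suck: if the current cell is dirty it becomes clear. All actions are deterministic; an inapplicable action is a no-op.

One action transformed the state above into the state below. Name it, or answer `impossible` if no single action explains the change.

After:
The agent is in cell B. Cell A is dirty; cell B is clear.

Suck

try  Left: in A — A dirty, B dirty
try Right: in B — A dirty, B dirty
try  Suck: in B — A dirty, B clear  ← match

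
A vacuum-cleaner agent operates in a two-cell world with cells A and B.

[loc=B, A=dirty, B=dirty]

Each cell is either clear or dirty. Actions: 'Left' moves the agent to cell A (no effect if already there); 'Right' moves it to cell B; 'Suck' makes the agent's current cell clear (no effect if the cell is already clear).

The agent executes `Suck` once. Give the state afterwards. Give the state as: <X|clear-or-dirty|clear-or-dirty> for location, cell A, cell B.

start: <B|dirty|dirty>
1. Suck → <B|dirty|clear>

<B|dirty|clear>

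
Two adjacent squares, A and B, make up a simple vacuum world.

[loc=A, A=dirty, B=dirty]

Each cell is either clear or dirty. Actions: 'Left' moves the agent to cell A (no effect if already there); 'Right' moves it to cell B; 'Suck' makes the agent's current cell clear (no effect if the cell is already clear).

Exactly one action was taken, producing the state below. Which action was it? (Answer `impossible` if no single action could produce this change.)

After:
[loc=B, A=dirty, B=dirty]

Right

try  Left: loc=A A=dirty B=dirty
try Right: loc=B A=dirty B=dirty  ← match
try  Suck: loc=A A=clear B=dirty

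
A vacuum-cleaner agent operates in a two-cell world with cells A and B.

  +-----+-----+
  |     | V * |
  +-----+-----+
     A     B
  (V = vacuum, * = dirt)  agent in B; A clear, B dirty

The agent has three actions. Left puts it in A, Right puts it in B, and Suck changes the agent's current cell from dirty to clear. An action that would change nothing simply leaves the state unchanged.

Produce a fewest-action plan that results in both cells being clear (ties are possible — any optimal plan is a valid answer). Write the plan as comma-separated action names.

Suck

1. Suck → (B; A:clear, B:clear)
min 1: B is dirty, one Suck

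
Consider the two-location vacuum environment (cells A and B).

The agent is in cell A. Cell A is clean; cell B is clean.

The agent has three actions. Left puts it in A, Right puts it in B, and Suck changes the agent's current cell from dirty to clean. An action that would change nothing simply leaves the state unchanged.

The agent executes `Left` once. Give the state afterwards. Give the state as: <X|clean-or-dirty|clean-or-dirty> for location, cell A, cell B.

start: <A|clean|clean>
step 1/1 (Left): <A|clean|clean>

<A|clean|clean>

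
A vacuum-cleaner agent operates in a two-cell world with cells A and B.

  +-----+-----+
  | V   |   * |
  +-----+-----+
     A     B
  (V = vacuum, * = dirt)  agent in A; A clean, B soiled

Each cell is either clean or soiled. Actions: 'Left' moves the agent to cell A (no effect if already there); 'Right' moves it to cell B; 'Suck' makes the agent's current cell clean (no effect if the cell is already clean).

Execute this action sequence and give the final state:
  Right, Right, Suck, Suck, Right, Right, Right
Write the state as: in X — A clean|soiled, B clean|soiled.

in B — A clean, B clean

[1] after Right: in B — A clean, B soiled
[2] after Right: in B — A clean, B soiled
[3] after Suck: in B — A clean, B clean
[4] after Suck: in B — A clean, B clean
[5] after Right: in B — A clean, B clean
[6] after Right: in B — A clean, B clean
[7] after Right: in B — A clean, B clean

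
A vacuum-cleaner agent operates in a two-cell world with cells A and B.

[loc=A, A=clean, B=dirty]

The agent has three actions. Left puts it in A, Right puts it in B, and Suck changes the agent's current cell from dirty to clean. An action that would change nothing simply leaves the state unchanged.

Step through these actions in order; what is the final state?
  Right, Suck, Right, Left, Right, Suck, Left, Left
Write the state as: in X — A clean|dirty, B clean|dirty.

in A — A clean, B clean

1. Right → in B — A clean, B dirty
2. Suck → in B — A clean, B clean
3. Right → in B — A clean, B clean
4. Left → in A — A clean, B clean
5. Right → in B — A clean, B clean
6. Suck → in B — A clean, B clean
7. Left → in A — A clean, B clean
8. Left → in A — A clean, B clean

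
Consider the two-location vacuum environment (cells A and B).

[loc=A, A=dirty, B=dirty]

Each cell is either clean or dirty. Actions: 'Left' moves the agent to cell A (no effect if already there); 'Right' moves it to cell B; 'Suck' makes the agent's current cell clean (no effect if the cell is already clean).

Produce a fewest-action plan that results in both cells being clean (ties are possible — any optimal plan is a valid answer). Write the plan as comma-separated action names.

Suck, Right, Suck

1. Suck → <A|clean|dirty>
2. Right → <B|clean|dirty>
3. Suck → <B|clean|clean>
min 3: Suck A + move + Suck B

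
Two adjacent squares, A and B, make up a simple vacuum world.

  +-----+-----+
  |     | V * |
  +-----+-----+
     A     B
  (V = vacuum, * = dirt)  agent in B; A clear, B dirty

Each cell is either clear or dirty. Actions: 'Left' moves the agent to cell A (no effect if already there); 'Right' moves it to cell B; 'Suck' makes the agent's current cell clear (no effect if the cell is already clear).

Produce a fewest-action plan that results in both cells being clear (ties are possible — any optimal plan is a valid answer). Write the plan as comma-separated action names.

Suck

1. Suck → <B|clear|clear>
min 1: B is dirty, one Suck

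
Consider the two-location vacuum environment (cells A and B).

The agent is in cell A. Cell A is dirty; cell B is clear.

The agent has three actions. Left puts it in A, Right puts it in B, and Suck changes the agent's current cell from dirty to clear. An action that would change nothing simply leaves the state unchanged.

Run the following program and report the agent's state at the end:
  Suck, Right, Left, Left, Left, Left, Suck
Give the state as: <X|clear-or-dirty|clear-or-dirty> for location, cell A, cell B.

<A|clear|clear>

t=1 Suck ⇒ <A|clear|clear>
t=2 Right ⇒ <B|clear|clear>
t=3 Left ⇒ <A|clear|clear>
t=4 Left ⇒ <A|clear|clear>
t=5 Left ⇒ <A|clear|clear>
t=6 Left ⇒ <A|clear|clear>
t=7 Suck ⇒ <A|clear|clear>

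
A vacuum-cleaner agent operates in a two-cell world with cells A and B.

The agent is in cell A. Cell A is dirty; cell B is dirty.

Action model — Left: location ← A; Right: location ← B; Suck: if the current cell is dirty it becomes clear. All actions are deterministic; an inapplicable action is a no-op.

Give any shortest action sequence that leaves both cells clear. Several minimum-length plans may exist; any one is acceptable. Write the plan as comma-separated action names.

Suck, Right, Suck

t=1 Suck ⇒ in A — A clear, B dirty
t=2 Right ⇒ in B — A clear, B dirty
t=3 Suck ⇒ in B — A clear, B clear
min 3: Suck A + move + Suck B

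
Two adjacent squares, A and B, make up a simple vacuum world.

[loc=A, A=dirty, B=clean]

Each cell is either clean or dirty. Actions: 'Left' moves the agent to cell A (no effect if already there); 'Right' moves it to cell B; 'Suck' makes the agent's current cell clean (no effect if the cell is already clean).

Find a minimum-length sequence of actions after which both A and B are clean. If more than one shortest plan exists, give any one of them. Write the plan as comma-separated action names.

Suck

1) do Suck; now in A — A clean, B clean
min 1: A is dirty, one Suck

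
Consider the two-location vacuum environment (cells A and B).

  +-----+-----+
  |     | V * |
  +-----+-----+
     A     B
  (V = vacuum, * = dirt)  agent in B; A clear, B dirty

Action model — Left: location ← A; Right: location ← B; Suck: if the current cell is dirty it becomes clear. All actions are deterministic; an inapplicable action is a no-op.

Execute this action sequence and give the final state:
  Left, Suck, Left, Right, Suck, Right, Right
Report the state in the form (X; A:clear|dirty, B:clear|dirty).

step 1/7 (Left): (A; A:clear, B:dirty)
step 2/7 (Suck): (A; A:clear, B:dirty)
step 3/7 (Left): (A; A:clear, B:dirty)
step 4/7 (Right): (B; A:clear, B:dirty)
step 5/7 (Suck): (B; A:clear, B:clear)
step 6/7 (Right): (B; A:clear, B:clear)
step 7/7 (Right): (B; A:clear, B:clear)

(B; A:clear, B:clear)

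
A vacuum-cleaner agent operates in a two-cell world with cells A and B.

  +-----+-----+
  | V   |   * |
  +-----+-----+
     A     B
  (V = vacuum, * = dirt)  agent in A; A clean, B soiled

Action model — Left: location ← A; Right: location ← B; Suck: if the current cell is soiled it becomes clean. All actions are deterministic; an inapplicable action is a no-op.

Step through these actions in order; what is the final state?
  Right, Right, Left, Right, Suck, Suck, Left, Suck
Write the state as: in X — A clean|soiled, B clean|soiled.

Right (#1): in B — A clean, B soiled
Right (#2): in B — A clean, B soiled
Left (#3): in A — A clean, B soiled
Right (#4): in B — A clean, B soiled
Suck (#5): in B — A clean, B clean
Suck (#6): in B — A clean, B clean
Left (#7): in A — A clean, B clean
Suck (#8): in A — A clean, B clean

in A — A clean, B clean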